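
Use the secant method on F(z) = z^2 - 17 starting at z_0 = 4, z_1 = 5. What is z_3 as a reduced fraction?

169/41

F(4) = -1, F(5) = 8. z_2 = 5 - 8·(5 - 4)/(8 - (-1)) = 37/9.
F(5) = 8, F(37/9) = -8/81. z_3 = (37/9) - (-8/81)·((37/9) - 5)/((-8/81) - 8) = 169/41.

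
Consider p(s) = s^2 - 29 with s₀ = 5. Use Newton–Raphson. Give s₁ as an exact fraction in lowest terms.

p'(s) = 2s.
p(5) = -4, p'(5) = 10, so s₁ = 5 - (-4)/10 = 27/5.

27/5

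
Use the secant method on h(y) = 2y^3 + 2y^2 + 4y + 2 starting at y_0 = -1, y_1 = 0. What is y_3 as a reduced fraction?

h(-1) = -2, h(0) = 2. y_2 = 0 - 2·(0 - (-1))/(2 - (-2)) = -1/2.
h(0) = 2, h(-1/2) = 1/4. y_3 = (-1/2) - (1/4)·((-1/2) - 0)/((1/4) - 2) = -4/7.

-4/7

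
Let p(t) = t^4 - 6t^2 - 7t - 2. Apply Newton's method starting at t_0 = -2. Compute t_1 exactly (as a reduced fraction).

p'(t) = 4t^3 - 12t - 7.
p(-2) = 4, p'(-2) = -15, so t_1 = (-2) - 4/(-15) = -26/15.

-26/15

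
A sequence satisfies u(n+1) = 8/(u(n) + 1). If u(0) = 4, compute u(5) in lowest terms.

u(1) = 8/(4 + 1) = 8/5.
u(2) = 8/(8/5 + 1) = 40/13.
u(3) = 8/(40/13 + 1) = 104/53.
u(4) = 8/(104/53 + 1) = 424/157.
u(5) = 8/(424/157 + 1) = 1256/581.

1256/581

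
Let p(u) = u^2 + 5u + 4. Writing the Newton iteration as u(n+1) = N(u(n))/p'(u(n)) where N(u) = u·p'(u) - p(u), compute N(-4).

12

p'(u) = 2u + 5.
N(u) = u·p'(u) - p(u) = u·(2u + 5) - (u^2 + 5u + 4) = u^2 - 4.
N(-4) = 12.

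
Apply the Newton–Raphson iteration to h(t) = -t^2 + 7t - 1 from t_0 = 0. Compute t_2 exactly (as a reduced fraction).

48/329

h'(t) = -2t + 7.
h(0) = -1, h'(0) = 7, so t_1 = 0 - (-1)/7 = 1/7.
h(1/7) = -1/49, h'(1/7) = 47/7, so t_2 = (1/7) - (-1/49)/(47/7) = 48/329.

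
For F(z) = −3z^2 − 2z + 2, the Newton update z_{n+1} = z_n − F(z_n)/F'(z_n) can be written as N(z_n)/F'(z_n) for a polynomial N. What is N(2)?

F'(z) = −6z − 2.
N(z) = z·F'(z) − F(z) = z·(−6z − 2) − (−3z^2 − 2z + 2) = −3z^2 − 2.
N(2) = −14.

−14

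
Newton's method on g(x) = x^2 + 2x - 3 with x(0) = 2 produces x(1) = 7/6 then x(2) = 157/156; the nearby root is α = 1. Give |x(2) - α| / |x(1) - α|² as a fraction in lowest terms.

3/13

x(1) - α = 7/6 - 1 = 1/6, so |x(1) - α| = 1/6.
x(2) - α = 157/156 - 1 = 1/156, so |x(2) - α| = 1/156.
|x(1) - α|² = 1/36.
Ratio = (1/156) / (1/36) = 3/13.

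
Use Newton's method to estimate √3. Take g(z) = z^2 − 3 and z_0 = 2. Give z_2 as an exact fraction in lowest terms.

97/56

g'(z) = 2z.
g(2) = 1, g'(2) = 4, so z_1 = 2 − 1/4 = 7/4.
g(7/4) = 1/16, g'(7/4) = 7/2, so z_2 = (7/4) − (1/16)/(7/2) = 97/56.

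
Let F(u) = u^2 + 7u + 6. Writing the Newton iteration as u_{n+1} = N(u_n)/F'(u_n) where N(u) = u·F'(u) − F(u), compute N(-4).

10

F'(u) = 2u + 7.
N(u) = u·F'(u) − F(u) = u·(2u + 7) − (u^2 + 7u + 6) = u^2 − 6.
N(-4) = 10.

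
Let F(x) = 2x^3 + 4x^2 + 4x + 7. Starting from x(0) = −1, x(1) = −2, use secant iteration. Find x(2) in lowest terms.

F(−1) = 5, F(−2) = −1. x(2) = (−2) − (−1)·((−2) − (−1))/((−1) − 5) = −11/6.

−11/6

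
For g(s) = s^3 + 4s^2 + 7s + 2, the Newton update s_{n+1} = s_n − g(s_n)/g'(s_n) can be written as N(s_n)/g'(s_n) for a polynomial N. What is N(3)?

88

g'(s) = 3s^2 + 8s + 7.
N(s) = s·g'(s) − g(s) = s·(3s^2 + 8s + 7) − (s^3 + 4s^2 + 7s + 2) = 2s^3 + 4s^2 − 2.
N(3) = 88.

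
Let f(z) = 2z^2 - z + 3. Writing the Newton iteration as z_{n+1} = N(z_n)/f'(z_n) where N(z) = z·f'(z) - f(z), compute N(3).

15

f'(z) = 4z - 1.
N(z) = z·f'(z) - f(z) = z·(4z - 1) - (2z^2 - z + 3) = 2z^2 - 3.
N(3) = 15.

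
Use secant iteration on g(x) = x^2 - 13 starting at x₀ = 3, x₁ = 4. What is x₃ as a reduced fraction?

g(3) = -4, g(4) = 3. x₂ = 4 - 3·(4 - 3)/(3 - (-4)) = 25/7.
g(4) = 3, g(25/7) = -12/49. x₃ = (25/7) - (-12/49)·((25/7) - 4)/((-12/49) - 3) = 191/53.

191/53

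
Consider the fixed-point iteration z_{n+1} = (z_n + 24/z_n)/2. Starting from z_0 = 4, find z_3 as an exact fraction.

4801/980

z_1 = (4 + 24/4)/2 = 5.
z_2 = (5 + 24/5)/2 = 49/10.
z_3 = (49/10 + 24/(49/10))/2 = 4801/980.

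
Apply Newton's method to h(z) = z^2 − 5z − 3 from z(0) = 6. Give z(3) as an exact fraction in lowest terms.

h'(z) = 2z − 5.
h(6) = 3, h'(6) = 7, so z(1) = 6 − 3/7 = 39/7.
h(39/7) = 9/49, h'(39/7) = 43/7, so z(2) = (39/7) − (9/49)/(43/7) = 1668/301.
h(1668/301) = 81/90601, h'(1668/301) = 1831/301, so z(3) = (1668/301) − (81/90601)/(1831/301) = 3054027/551131.

3054027/551131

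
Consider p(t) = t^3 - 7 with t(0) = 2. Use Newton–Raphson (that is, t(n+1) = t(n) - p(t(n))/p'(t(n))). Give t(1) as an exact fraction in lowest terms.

23/12

p'(t) = 3t^2.
p(2) = 1, p'(2) = 12, so t(1) = 2 - 1/12 = 23/12.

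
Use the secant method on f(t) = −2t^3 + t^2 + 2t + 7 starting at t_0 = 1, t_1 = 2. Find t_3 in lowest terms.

2641/1361

f(1) = 8, f(2) = −1. t_2 = 2 − (−1)·(2 − 1)/((−1) − 8) = 17/9.
f(2) = −1, f(17/9) = 632/729. t_3 = (17/9) − (632/729)·((17/9) − 2)/((632/729) − (−1)) = 2641/1361.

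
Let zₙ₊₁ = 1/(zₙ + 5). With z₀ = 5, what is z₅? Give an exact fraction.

1376/7145

z₁ = 1/(5 + 5) = 1/10.
z₂ = 1/(1/10 + 5) = 10/51.
z₃ = 1/(10/51 + 5) = 51/265.
z₄ = 1/(51/265 + 5) = 265/1376.
z₅ = 1/(265/1376 + 5) = 1376/7145.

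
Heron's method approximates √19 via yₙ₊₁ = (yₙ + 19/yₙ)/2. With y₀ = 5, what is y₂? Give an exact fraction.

959/220

y₁ = (5 + 19/5)/2 = 22/5.
y₂ = (22/5 + 19/(22/5))/2 = 959/220.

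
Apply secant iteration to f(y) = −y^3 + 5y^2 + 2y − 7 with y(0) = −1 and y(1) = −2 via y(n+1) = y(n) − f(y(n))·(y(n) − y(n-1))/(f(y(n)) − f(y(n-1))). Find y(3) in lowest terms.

−10298/8549

f(−1) = −3, f(−2) = 17. y(2) = (−2) − 17·((−2) − (−1))/(17 − (−3)) = −23/20.
f(−2) = 17, f(−23/20) = −9333/8000. y(3) = (−23/20) − (−9333/8000)·((−23/20) − (−2))/((−9333/8000) − 17) = −10298/8549.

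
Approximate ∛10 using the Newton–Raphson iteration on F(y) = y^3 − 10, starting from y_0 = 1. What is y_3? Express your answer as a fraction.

F'(y) = 3y^2.
F(1) = −9, F'(1) = 3, so y_1 = 1 − (−9)/3 = 4.
F(4) = 54, F'(4) = 48, so y_2 = 4 − 54/48 = 23/8.
F(23/8) = 7047/512, F'(23/8) = 1587/64, so y_3 = (23/8) − (7047/512)/(1587/64) = 4909/2116.

4909/2116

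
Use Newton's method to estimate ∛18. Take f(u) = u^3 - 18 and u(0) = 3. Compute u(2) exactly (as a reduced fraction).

755/288

f'(u) = 3u^2.
f(3) = 9, f'(3) = 27, so u(1) = 3 - 9/27 = 8/3.
f(8/3) = 26/27, f'(8/3) = 64/3, so u(2) = (8/3) - (26/27)/(64/3) = 755/288.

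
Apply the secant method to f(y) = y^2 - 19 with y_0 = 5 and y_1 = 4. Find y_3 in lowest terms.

109/25

f(5) = 6, f(4) = -3. y_2 = 4 - (-3)·(4 - 5)/((-3) - 6) = 13/3.
f(4) = -3, f(13/3) = -2/9. y_3 = (13/3) - (-2/9)·((13/3) - 4)/((-2/9) - (-3)) = 109/25.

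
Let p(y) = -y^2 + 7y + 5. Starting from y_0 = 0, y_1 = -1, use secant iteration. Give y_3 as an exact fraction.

p(0) = 5, p(-1) = -3. y_2 = (-1) - (-3)·((-1) - 0)/((-3) - 5) = -5/8.
p(-1) = -3, p(-5/8) = 15/64. y_3 = (-5/8) - (15/64)·((-5/8) - (-1))/((15/64) - (-3)) = -15/23.

-15/23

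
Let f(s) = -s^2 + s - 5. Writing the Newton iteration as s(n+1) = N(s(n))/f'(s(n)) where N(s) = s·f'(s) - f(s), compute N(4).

f'(s) = -2s + 1.
N(s) = s·f'(s) - f(s) = s·(-2s + 1) - (-s^2 + s - 5) = -s^2 + 5.
N(4) = -11.

-11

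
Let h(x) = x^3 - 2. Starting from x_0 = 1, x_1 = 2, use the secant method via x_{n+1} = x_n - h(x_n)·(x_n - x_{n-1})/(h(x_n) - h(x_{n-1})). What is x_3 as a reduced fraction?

h(1) = -1, h(2) = 6. x_2 = 2 - 6·(2 - 1)/(6 - (-1)) = 8/7.
h(2) = 6, h(8/7) = -174/343. x_3 = (8/7) - (-174/343)·((8/7) - 2)/((-174/343) - 6) = 75/62.

75/62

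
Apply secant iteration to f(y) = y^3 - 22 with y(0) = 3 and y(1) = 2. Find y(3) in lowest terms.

f(3) = 5, f(2) = -14. y(2) = 2 - (-14)·(2 - 3)/((-14) - 5) = 52/19.
f(2) = -14, f(52/19) = -10290/6859. y(3) = (52/19) - (-10290/6859)·((52/19) - 2)/((-10290/6859) - (-14)) = 8651/3062.

8651/3062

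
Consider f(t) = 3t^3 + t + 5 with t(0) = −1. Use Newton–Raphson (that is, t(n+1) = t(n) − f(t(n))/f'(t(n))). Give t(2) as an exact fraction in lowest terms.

f'(t) = 9t^2 + 1.
f(−1) = 1, f'(−1) = 10, so t(1) = (−1) − 1/10 = −11/10.
f(−11/10) = −93/1000, f'(−11/10) = 1189/100, so t(2) = (−11/10) − (−93/1000)/(1189/100) = −6493/5945.

−6493/5945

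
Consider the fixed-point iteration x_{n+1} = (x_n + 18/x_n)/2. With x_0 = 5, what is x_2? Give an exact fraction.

x_1 = (5 + 18/5)/2 = 43/10.
x_2 = (43/10 + 18/(43/10))/2 = 3649/860.

3649/860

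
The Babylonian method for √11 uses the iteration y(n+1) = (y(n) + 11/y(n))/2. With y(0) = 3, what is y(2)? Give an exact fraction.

y(1) = (3 + 11/3)/2 = 10/3.
y(2) = (10/3 + 11/(10/3))/2 = 199/60.

199/60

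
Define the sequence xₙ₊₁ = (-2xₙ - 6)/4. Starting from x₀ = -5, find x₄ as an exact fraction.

x₁ = (-2·(-5) - 6)/4 = 1.
x₂ = (-2·1 - 6)/4 = -2.
x₃ = (-2·(-2) - 6)/4 = -1/2.
x₄ = (-2·(-1/2) - 6)/4 = -5/4.

-5/4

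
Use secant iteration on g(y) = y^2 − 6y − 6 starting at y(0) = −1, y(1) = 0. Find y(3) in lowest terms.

−7/8

g(−1) = 1, g(0) = −6. y(2) = 0 − (−6)·(0 − (−1))/((−6) − 1) = −6/7.
g(0) = −6, g(−6/7) = −6/49. y(3) = (−6/7) − (−6/49)·((−6/7) − 0)/((−6/49) − (−6)) = −7/8.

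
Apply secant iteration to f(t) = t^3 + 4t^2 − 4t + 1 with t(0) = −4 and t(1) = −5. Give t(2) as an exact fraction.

f(−4) = 17, f(−5) = −4. t(2) = (−5) − (−4)·((−5) − (−4))/((−4) − 17) = −101/21.

−101/21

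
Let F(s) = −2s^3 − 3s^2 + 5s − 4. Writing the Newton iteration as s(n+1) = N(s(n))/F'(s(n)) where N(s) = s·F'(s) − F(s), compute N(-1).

F'(s) = −6s^2 − 6s + 5.
N(s) = s·F'(s) − F(s) = s·(−6s^2 − 6s + 5) − (−2s^3 − 3s^2 + 5s − 4) = −4s^3 − 3s^2 + 4.
N(-1) = 5.

5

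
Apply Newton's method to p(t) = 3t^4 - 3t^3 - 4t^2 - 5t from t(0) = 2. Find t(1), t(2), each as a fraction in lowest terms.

t(1) = 80/39, t(2) = 4664320/2277223

p'(t) = 12t^3 - 9t^2 - 8t - 5.
p(2) = -2, p'(2) = 39, so t(1) = 2 - (-2)/39 = 80/39.
p(80/39) = 103600/771147, p'(80/39) = 875855/19773, so t(2) = (80/39) - (103600/771147)/(875855/19773) = 4664320/2277223.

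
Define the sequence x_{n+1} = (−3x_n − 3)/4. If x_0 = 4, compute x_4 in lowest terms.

249/256

x_1 = (−3·4 − 3)/4 = −15/4.
x_2 = (−3·(−15/4) − 3)/4 = 33/16.
x_3 = (−3·(33/16) − 3)/4 = −147/64.
x_4 = (−3·(−147/64) − 3)/4 = 249/256.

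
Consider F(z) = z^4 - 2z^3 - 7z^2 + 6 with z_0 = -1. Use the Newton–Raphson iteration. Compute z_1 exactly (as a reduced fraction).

F'(z) = 4z^3 - 6z^2 - 14z.
F(-1) = 2, F'(-1) = 4, so z_1 = (-1) - 2/4 = -3/2.

-3/2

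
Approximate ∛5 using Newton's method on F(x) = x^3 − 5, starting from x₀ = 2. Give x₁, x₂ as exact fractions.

F'(x) = 3x^2.
F(2) = 3, F'(2) = 12, so x₁ = 2 − 3/12 = 7/4.
F(7/4) = 23/64, F'(7/4) = 147/16, so x₂ = (7/4) − (23/64)/(147/16) = 503/294.

x₁ = 7/4, x₂ = 503/294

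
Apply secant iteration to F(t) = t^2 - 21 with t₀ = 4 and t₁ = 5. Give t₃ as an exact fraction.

197/43

F(4) = -5, F(5) = 4. t₂ = 5 - 4·(5 - 4)/(4 - (-5)) = 41/9.
F(5) = 4, F(41/9) = -20/81. t₃ = (41/9) - (-20/81)·((41/9) - 5)/((-20/81) - 4) = 197/43.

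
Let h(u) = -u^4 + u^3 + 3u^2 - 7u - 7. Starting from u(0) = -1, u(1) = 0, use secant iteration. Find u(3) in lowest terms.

-512/599

h(-1) = 1, h(0) = -7. u(2) = 0 - (-7)·(0 - (-1))/((-7) - 1) = -7/8.
h(0) = -7, h(-7/8) = 679/4096. u(3) = (-7/8) - (679/4096)·((-7/8) - 0)/((679/4096) - (-7)) = -512/599.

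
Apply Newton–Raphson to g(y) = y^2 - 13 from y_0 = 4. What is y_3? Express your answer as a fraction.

5597777/1552544

g'(y) = 2y.
g(4) = 3, g'(4) = 8, so y_1 = 4 - 3/8 = 29/8.
g(29/8) = 9/64, g'(29/8) = 29/4, so y_2 = (29/8) - (9/64)/(29/4) = 1673/464.
g(1673/464) = 81/215296, g'(1673/464) = 1673/232, so y_3 = (1673/464) - (81/215296)/(1673/232) = 5597777/1552544.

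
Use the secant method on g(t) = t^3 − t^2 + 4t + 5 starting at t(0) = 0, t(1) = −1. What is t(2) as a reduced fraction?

−5/6

g(0) = 5, g(−1) = −1. t(2) = (−1) − (−1)·((−1) − 0)/((−1) − 5) = −5/6.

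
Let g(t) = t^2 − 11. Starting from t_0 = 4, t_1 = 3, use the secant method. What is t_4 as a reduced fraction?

3373/1017

g(4) = 5, g(3) = −2. t_2 = 3 − (−2)·(3 − 4)/((−2) − 5) = 23/7.
g(3) = −2, g(23/7) = −10/49. t_3 = (23/7) − (−10/49)·((23/7) − 3)/((−10/49) − (−2)) = 73/22.
g(23/7) = −10/49, g(73/22) = 5/484. t_4 = (73/22) − (5/484)·((73/22) − (23/7))/((5/484) − (−10/49)) = 3373/1017.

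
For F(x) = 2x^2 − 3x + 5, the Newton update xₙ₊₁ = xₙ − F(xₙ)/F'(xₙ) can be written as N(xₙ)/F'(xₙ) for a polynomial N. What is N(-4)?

F'(x) = 4x − 3.
N(x) = x·F'(x) − F(x) = x·(4x − 3) − (2x^2 − 3x + 5) = 2x^2 − 5.
N(-4) = 27.

27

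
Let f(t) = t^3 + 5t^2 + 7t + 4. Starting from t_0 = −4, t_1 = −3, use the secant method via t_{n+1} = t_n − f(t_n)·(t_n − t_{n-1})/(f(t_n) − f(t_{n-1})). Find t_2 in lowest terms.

−28/9

f(−4) = −8, f(−3) = 1. t_2 = (−3) − 1·((−3) − (−4))/(1 − (−8)) = −28/9.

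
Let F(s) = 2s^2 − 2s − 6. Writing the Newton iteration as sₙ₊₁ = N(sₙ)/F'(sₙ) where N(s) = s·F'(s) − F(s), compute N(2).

14

F'(s) = 4s − 2.
N(s) = s·F'(s) − F(s) = s·(4s − 2) − (2s^2 − 2s − 6) = 2s^2 + 6.
N(2) = 14.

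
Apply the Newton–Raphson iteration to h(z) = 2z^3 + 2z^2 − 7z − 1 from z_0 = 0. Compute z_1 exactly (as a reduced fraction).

−1/7

h'(z) = 6z^2 + 4z − 7.
h(0) = −1, h'(0) = −7, so z_1 = 0 − (−1)/(−7) = −1/7.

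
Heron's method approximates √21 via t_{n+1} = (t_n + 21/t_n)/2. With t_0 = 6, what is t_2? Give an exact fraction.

t_1 = (6 + 21/6)/2 = 19/4.
t_2 = (19/4 + 21/(19/4))/2 = 697/152.

697/152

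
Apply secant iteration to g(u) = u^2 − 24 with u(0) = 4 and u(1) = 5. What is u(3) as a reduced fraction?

g(4) = −8, g(5) = 1. u(2) = 5 − 1·(5 − 4)/(1 − (−8)) = 44/9.
g(5) = 1, g(44/9) = −8/81. u(3) = (44/9) − (−8/81)·((44/9) − 5)/((−8/81) − 1) = 436/89.

436/89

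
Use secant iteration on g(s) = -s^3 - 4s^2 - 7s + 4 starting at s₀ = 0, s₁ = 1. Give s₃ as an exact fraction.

13/31

g(0) = 4, g(1) = -8. s₂ = 1 - (-8)·(1 - 0)/((-8) - 4) = 1/3.
g(1) = -8, g(1/3) = 32/27. s₃ = (1/3) - (32/27)·((1/3) - 1)/((32/27) - (-8)) = 13/31.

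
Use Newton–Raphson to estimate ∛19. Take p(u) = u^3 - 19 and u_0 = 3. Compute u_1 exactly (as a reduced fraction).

73/27

p'(u) = 3u^2.
p(3) = 8, p'(3) = 27, so u_1 = 3 - 8/27 = 73/27.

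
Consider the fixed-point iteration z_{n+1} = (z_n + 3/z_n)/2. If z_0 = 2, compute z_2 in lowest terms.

z_1 = (2 + 3/2)/2 = 7/4.
z_2 = (7/4 + 3/(7/4))/2 = 97/56.

97/56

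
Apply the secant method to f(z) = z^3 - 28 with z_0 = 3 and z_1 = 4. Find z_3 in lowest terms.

12901/4252

f(3) = -1, f(4) = 36. z_2 = 4 - 36·(4 - 3)/(36 - (-1)) = 112/37.
f(4) = 36, f(112/37) = -13356/50653. z_3 = (112/37) - (-13356/50653)·((112/37) - 4)/((-13356/50653) - 36) = 12901/4252.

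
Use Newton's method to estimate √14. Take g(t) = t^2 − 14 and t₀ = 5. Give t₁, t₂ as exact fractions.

g'(t) = 2t.
g(5) = 11, g'(5) = 10, so t₁ = 5 − 11/10 = 39/10.
g(39/10) = 121/100, g'(39/10) = 39/5, so t₂ = (39/10) − (121/100)/(39/5) = 2921/780.

t₁ = 39/10, t₂ = 2921/780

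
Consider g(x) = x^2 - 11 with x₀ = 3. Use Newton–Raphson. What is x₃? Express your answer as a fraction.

79201/23880

g'(x) = 2x.
g(3) = -2, g'(3) = 6, so x₁ = 3 - (-2)/6 = 10/3.
g(10/3) = 1/9, g'(10/3) = 20/3, so x₂ = (10/3) - (1/9)/(20/3) = 199/60.
g(199/60) = 1/3600, g'(199/60) = 199/30, so x₃ = (199/60) - (1/3600)/(199/30) = 79201/23880.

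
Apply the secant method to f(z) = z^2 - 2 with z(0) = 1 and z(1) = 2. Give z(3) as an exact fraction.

7/5

f(1) = -1, f(2) = 2. z(2) = 2 - 2·(2 - 1)/(2 - (-1)) = 4/3.
f(2) = 2, f(4/3) = -2/9. z(3) = (4/3) - (-2/9)·((4/3) - 2)/((-2/9) - 2) = 7/5.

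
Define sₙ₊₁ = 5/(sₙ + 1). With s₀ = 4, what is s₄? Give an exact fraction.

s₁ = 5/(4 + 1) = 1.
s₂ = 5/(1 + 1) = 5/2.
s₃ = 5/(5/2 + 1) = 10/7.
s₄ = 5/(10/7 + 1) = 35/17.

35/17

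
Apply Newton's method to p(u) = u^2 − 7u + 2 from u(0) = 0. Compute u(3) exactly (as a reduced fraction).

p'(u) = 2u − 7.
p(0) = 2, p'(0) = −7, so u(1) = 0 − 2/(−7) = 2/7.
p(2/7) = 4/49, p'(2/7) = −45/7, so u(2) = (2/7) − (4/49)/(−45/7) = 94/315.
p(94/315) = 16/99225, p'(94/315) = −2017/315, so u(3) = (94/315) − (16/99225)/(−2017/315) = 189614/635355.

189614/635355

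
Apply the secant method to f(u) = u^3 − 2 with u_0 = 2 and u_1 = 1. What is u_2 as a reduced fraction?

f(2) = 6, f(1) = −1. u_2 = 1 − (−1)·(1 − 2)/((−1) − 6) = 8/7.

8/7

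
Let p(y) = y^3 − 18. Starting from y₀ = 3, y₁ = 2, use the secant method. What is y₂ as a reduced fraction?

48/19

p(3) = 9, p(2) = −10. y₂ = 2 − (−10)·(2 − 3)/((−10) − 9) = 48/19.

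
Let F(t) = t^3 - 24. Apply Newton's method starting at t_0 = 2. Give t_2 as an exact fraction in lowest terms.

F'(t) = 3t^2.
F(2) = -16, F'(2) = 12, so t_1 = 2 - (-16)/12 = 10/3.
F(10/3) = 352/27, F'(10/3) = 100/3, so t_2 = (10/3) - (352/27)/(100/3) = 662/225.

662/225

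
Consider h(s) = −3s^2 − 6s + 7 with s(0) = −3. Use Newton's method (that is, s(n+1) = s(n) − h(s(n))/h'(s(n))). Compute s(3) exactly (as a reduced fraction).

h'(s) = −6s − 6.
h(−3) = −2, h'(−3) = 12, so s(1) = (−3) − (−2)/12 = −17/6.
h(−17/6) = −1/12, h'(−17/6) = 11, so s(2) = (−17/6) − (−1/12)/11 = −373/132.
h(−373/132) = −1/5808, h'(−373/132) = 241/22, so s(3) = (−373/132) − (−1/5808)/(241/22) = −179785/63624.

−179785/63624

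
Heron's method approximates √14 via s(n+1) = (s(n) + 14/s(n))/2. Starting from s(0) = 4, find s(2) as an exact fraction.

449/120

s(1) = (4 + 14/4)/2 = 15/4.
s(2) = (15/4 + 14/(15/4))/2 = 449/120.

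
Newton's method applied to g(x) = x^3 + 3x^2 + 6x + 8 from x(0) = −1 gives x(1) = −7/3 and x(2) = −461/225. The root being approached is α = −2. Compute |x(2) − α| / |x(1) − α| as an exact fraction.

x(1) − α = −7/3 − (−2) = −7/3 + 2 = −1/3, so |x(1) − α| = 1/3.
x(2) − α = −461/225 − (−2) = −461/225 + 2 = −11/225, so |x(2) − α| = 11/225.
Ratio = (11/225) / (1/3) = 11/75.

11/75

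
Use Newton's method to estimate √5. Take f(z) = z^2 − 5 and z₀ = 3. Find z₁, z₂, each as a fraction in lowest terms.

f'(z) = 2z.
f(3) = 4, f'(3) = 6, so z₁ = 3 − 4/6 = 7/3.
f(7/3) = 4/9, f'(7/3) = 14/3, so z₂ = (7/3) − (4/9)/(14/3) = 47/21.

z₁ = 7/3, z₂ = 47/21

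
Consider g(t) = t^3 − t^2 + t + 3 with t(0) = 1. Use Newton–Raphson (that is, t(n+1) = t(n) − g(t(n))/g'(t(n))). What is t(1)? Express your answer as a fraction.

−1

g'(t) = 3t^2 − 2t + 1.
g(1) = 4, g'(1) = 2, so t(1) = 1 − 4/2 = −1.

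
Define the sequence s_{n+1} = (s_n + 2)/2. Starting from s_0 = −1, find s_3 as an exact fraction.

13/8

s_1 = ((−1) + 2)/2 = 1/2.
s_2 = ((1/2) + 2)/2 = 5/4.
s_3 = ((5/4) + 2)/2 = 13/8.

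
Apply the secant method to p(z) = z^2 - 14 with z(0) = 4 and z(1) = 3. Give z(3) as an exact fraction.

176/47

p(4) = 2, p(3) = -5. z(2) = 3 - (-5)·(3 - 4)/((-5) - 2) = 26/7.
p(3) = -5, p(26/7) = -10/49. z(3) = (26/7) - (-10/49)·((26/7) - 3)/((-10/49) - (-5)) = 176/47.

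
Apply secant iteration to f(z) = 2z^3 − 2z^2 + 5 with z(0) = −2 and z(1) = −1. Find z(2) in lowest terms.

−21/20

f(−2) = −19, f(−1) = 1. z(2) = (−1) − 1·((−1) − (−2))/(1 − (−19)) = −21/20.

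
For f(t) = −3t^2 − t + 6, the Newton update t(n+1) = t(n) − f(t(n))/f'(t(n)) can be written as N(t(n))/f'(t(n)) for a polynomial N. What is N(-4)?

f'(t) = −6t − 1.
N(t) = t·f'(t) − f(t) = t·(−6t − 1) − (−3t^2 − t + 6) = −3t^2 − 6.
N(-4) = −54.

−54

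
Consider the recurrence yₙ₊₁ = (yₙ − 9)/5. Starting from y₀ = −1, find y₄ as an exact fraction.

−281/125

y₁ = ((−1) − 9)/5 = −2.
y₂ = ((−2) − 9)/5 = −11/5.
y₃ = ((−11/5) − 9)/5 = −56/25.
y₄ = ((−56/25) − 9)/5 = −281/125.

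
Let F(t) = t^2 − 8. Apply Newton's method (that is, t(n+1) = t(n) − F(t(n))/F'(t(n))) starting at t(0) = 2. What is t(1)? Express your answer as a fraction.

3

F'(t) = 2t.
F(2) = −4, F'(2) = 4, so t(1) = 2 − (−4)/4 = 3.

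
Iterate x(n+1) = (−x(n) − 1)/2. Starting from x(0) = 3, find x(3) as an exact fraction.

x(1) = (−3 − 1)/2 = −2.
x(2) = (−(−2) − 1)/2 = 1/2.
x(3) = (−(1/2) − 1)/2 = −3/4.

−3/4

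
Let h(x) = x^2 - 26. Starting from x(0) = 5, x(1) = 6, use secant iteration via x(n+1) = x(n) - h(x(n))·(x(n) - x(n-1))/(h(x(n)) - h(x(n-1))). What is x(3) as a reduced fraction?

h(5) = -1, h(6) = 10. x(2) = 6 - 10·(6 - 5)/(10 - (-1)) = 56/11.
h(6) = 10, h(56/11) = -10/121. x(3) = (56/11) - (-10/121)·((56/11) - 6)/((-10/121) - 10) = 311/61.

311/61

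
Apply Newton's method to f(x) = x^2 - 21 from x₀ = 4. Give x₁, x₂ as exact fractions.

x₁ = 37/8, x₂ = 2713/592

f'(x) = 2x.
f(4) = -5, f'(4) = 8, so x₁ = 4 - (-5)/8 = 37/8.
f(37/8) = 25/64, f'(37/8) = 37/4, so x₂ = (37/8) - (25/64)/(37/4) = 2713/592.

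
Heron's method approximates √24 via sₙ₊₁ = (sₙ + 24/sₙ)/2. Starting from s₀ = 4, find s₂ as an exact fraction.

49/10

s₁ = (4 + 24/4)/2 = 5.
s₂ = (5 + 24/5)/2 = 49/10.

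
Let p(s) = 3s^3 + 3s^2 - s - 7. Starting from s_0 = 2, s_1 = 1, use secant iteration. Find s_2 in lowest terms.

p(2) = 27, p(1) = -2. s_2 = 1 - (-2)·(1 - 2)/((-2) - 27) = 31/29.

31/29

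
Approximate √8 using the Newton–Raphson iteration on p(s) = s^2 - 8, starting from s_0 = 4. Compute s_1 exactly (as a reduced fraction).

p'(s) = 2s.
p(4) = 8, p'(4) = 8, so s_1 = 4 - 8/8 = 3.

3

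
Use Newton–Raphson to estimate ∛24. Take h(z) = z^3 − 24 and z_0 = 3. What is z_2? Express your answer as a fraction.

h'(z) = 3z^2.
h(3) = 3, h'(3) = 27, so z_1 = 3 − 3/27 = 26/9.
h(26/9) = 80/729, h'(26/9) = 676/27, so z_2 = (26/9) − (80/729)/(676/27) = 13162/4563.

13162/4563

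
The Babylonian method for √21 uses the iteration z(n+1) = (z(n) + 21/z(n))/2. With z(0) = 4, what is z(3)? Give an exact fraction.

14720113/3212192

z(1) = (4 + 21/4)/2 = 37/8.
z(2) = (37/8 + 21/(37/8))/2 = 2713/592.
z(3) = (2713/592 + 21/(2713/592))/2 = 14720113/3212192.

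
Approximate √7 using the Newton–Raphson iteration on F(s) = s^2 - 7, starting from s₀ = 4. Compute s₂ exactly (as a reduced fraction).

977/368

F'(s) = 2s.
F(4) = 9, F'(4) = 8, so s₁ = 4 - 9/8 = 23/8.
F(23/8) = 81/64, F'(23/8) = 23/4, so s₂ = (23/8) - (81/64)/(23/4) = 977/368.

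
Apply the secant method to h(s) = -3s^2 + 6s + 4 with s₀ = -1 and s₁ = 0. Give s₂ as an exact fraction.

h(-1) = -5, h(0) = 4. s₂ = 0 - 4·(0 - (-1))/(4 - (-5)) = -4/9.

-4/9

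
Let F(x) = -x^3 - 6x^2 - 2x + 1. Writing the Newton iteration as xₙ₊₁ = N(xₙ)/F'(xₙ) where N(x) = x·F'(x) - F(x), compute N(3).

F'(x) = -3x^2 - 12x - 2.
N(x) = x·F'(x) - F(x) = x·(-3x^2 - 12x - 2) - (-x^3 - 6x^2 - 2x + 1) = -2x^3 - 6x^2 - 1.
N(3) = -109.

-109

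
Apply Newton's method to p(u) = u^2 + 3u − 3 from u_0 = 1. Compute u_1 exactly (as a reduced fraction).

4/5

p'(u) = 2u + 3.
p(1) = 1, p'(1) = 5, so u_1 = 1 − 1/5 = 4/5.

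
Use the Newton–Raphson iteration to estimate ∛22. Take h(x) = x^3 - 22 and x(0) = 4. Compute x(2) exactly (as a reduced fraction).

21257/7500

h'(x) = 3x^2.
h(4) = 42, h'(4) = 48, so x(1) = 4 - 42/48 = 25/8.
h(25/8) = 4361/512, h'(25/8) = 1875/64, so x(2) = (25/8) - (4361/512)/(1875/64) = 21257/7500.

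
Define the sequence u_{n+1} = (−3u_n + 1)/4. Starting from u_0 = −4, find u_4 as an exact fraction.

u_1 = (−3·(−4) + 1)/4 = 13/4.
u_2 = (−3·(13/4) + 1)/4 = −35/16.
u_3 = (−3·(−35/16) + 1)/4 = 121/64.
u_4 = (−3·(121/64) + 1)/4 = −299/256.

−299/256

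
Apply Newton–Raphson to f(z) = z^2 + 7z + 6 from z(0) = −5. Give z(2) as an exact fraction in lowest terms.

−307/51

f'(z) = 2z + 7.
f(−5) = −4, f'(−5) = −3, so z(1) = (−5) − (−4)/(−3) = −19/3.
f(−19/3) = 16/9, f'(−19/3) = −17/3, so z(2) = (−19/3) − (16/9)/(−17/3) = −307/51.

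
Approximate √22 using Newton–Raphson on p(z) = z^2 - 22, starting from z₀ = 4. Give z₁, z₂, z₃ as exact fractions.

z₁ = 19/4, z₂ = 713/152, z₃ = 1016657/216752

p'(z) = 2z.
p(4) = -6, p'(4) = 8, so z₁ = 4 - (-6)/8 = 19/4.
p(19/4) = 9/16, p'(19/4) = 19/2, so z₂ = (19/4) - (9/16)/(19/2) = 713/152.
p(713/152) = 81/23104, p'(713/152) = 713/76, so z₃ = (713/152) - (81/23104)/(713/76) = 1016657/216752.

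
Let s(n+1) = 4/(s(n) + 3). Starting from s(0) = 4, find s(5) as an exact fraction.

1636/1639

s(1) = 4/(4 + 3) = 4/7.
s(2) = 4/(4/7 + 3) = 28/25.
s(3) = 4/(28/25 + 3) = 100/103.
s(4) = 4/(100/103 + 3) = 412/409.
s(5) = 4/(412/409 + 3) = 1636/1639.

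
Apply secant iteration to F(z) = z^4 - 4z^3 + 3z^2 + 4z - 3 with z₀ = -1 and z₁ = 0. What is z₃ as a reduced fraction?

-192/59

F(-1) = 1, F(0) = -3. z₂ = 0 - (-3)·(0 - (-1))/((-3) - 1) = -3/4.
F(0) = -3, F(-3/4) = -591/256. z₃ = (-3/4) - (-591/256)·((-3/4) - 0)/((-591/256) - (-3)) = -192/59.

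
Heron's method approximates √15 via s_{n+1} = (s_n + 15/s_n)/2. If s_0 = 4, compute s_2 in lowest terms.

s_1 = (4 + 15/4)/2 = 31/8.
s_2 = (31/8 + 15/(31/8))/2 = 1921/496.

1921/496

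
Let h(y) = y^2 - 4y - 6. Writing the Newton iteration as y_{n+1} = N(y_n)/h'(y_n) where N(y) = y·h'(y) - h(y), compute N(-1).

7

h'(y) = 2y - 4.
N(y) = y·h'(y) - h(y) = y·(2y - 4) - (y^2 - 4y - 6) = y^2 + 6.
N(-1) = 7.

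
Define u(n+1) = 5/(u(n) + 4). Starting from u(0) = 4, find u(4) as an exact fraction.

u(1) = 5/(4 + 4) = 5/8.
u(2) = 5/(5/8 + 4) = 40/37.
u(3) = 5/(40/37 + 4) = 185/188.
u(4) = 5/(185/188 + 4) = 940/937.

940/937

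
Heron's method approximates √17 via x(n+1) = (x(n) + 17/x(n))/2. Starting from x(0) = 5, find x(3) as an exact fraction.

187457/45465

x(1) = (5 + 17/5)/2 = 21/5.
x(2) = (21/5 + 17/(21/5))/2 = 433/105.
x(3) = (433/105 + 17/(433/105))/2 = 187457/45465.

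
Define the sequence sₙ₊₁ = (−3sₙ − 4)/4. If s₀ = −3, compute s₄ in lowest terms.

−343/256

s₁ = (−3·(−3) − 4)/4 = 5/4.
s₂ = (−3·(5/4) − 4)/4 = −31/16.
s₃ = (−3·(−31/16) − 4)/4 = 29/64.
s₄ = (−3·(29/64) − 4)/4 = −343/256.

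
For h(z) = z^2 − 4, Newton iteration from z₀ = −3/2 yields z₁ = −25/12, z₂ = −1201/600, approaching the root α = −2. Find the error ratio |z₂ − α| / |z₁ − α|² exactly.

6/25

z₁ − α = −25/12 − (−2) = −25/12 + 2 = −1/12, so |z₁ − α| = 1/12.
z₂ − α = −1201/600 − (−2) = −1201/600 + 2 = −1/600, so |z₂ − α| = 1/600.
|z₁ − α|² = 1/144.
Ratio = (1/600) / (1/144) = 6/25.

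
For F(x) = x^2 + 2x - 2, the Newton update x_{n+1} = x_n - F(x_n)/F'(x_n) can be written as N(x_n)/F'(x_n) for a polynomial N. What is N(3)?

F'(x) = 2x + 2.
N(x) = x·F'(x) - F(x) = x·(2x + 2) - (x^2 + 2x - 2) = x^2 + 2.
N(3) = 11.

11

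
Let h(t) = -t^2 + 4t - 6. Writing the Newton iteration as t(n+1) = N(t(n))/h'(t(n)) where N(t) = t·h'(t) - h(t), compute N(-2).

h'(t) = -2t + 4.
N(t) = t·h'(t) - h(t) = t·(-2t + 4) - (-t^2 + 4t - 6) = -t^2 + 6.
N(-2) = 2.

2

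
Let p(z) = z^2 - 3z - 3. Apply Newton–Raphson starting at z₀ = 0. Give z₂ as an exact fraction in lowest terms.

p'(z) = 2z - 3.
p(0) = -3, p'(0) = -3, so z₁ = 0 - (-3)/(-3) = -1.
p(-1) = 1, p'(-1) = -5, so z₂ = (-1) - 1/(-5) = -4/5.

-4/5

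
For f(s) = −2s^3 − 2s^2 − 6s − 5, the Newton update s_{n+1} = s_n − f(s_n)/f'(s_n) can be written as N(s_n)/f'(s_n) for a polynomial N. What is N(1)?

f'(s) = −6s^2 − 4s − 6.
N(s) = s·f'(s) − f(s) = s·(−6s^2 − 4s − 6) − (−2s^3 − 2s^2 − 6s − 5) = −4s^3 − 2s^2 + 5.
N(1) = −1.

−1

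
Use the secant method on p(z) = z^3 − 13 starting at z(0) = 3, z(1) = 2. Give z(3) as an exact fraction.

p(3) = 14, p(2) = −5. z(2) = 2 − (−5)·(2 − 3)/((−5) − 14) = 43/19.
p(2) = −5, p(43/19) = −9660/6859. z(3) = (43/19) − (−9660/6859)·((43/19) − 2)/((−9660/6859) − (−5)) = 11659/4927.

11659/4927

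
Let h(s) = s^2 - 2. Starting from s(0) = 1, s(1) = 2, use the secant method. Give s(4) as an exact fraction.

h(1) = -1, h(2) = 2. s(2) = 2 - 2·(2 - 1)/(2 - (-1)) = 4/3.
h(2) = 2, h(4/3) = -2/9. s(3) = (4/3) - (-2/9)·((4/3) - 2)/((-2/9) - 2) = 7/5.
h(4/3) = -2/9, h(7/5) = -1/25. s(4) = (7/5) - (-1/25)·((7/5) - (4/3))/((-1/25) - (-2/9)) = 58/41.

58/41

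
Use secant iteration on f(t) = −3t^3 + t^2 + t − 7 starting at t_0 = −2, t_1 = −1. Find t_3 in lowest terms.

−4187/3129

f(−2) = 19, f(−1) = −4. t_2 = (−1) − (−4)·((−1) − (−2))/((−4) − 19) = −27/23.
f(−1) = −4, f(−27/23) = −23636/12167. t_3 = (−27/23) − (−23636/12167)·((−27/23) − (−1))/((−23636/12167) − (−4)) = −4187/3129.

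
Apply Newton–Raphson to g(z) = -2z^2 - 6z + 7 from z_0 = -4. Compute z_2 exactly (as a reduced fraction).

g'(z) = -4z - 6.
g(-4) = -1, g'(-4) = 10, so z_1 = (-4) - (-1)/10 = -39/10.
g(-39/10) = -1/50, g'(-39/10) = 48/5, so z_2 = (-39/10) - (-1/50)/(48/5) = -1871/480.

-1871/480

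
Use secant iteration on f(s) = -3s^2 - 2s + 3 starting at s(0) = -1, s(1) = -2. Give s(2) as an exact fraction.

f(-1) = 2, f(-2) = -5. s(2) = (-2) - (-5)·((-2) - (-1))/((-5) - 2) = -9/7.

-9/7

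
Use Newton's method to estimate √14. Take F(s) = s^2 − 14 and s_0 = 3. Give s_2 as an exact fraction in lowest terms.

1033/276

F'(s) = 2s.
F(3) = −5, F'(3) = 6, so s_1 = 3 − (−5)/6 = 23/6.
F(23/6) = 25/36, F'(23/6) = 23/3, so s_2 = (23/6) − (25/36)/(23/3) = 1033/276.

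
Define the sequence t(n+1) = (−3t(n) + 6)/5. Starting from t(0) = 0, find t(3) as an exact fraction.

t(1) = (−3·0 + 6)/5 = 6/5.
t(2) = (−3·(6/5) + 6)/5 = 12/25.
t(3) = (−3·(12/25) + 6)/5 = 114/125.

114/125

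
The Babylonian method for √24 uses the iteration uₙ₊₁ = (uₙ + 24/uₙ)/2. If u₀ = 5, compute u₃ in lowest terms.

46099201/9409960

u₁ = (5 + 24/5)/2 = 49/10.
u₂ = (49/10 + 24/(49/10))/2 = 4801/980.
u₃ = (4801/980 + 24/(4801/980))/2 = 46099201/9409960.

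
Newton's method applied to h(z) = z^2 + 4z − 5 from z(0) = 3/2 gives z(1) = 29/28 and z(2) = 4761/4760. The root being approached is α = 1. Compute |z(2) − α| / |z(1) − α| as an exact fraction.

z(1) − α = 29/28 − 1 = 1/28, so |z(1) − α| = 1/28.
z(2) − α = 4761/4760 − 1 = 1/4760, so |z(2) − α| = 1/4760.
Ratio = (1/4760) / (1/28) = 1/170.

1/170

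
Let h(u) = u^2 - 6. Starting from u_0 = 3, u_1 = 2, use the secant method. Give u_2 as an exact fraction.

h(3) = 3, h(2) = -2. u_2 = 2 - (-2)·(2 - 3)/((-2) - 3) = 12/5.

12/5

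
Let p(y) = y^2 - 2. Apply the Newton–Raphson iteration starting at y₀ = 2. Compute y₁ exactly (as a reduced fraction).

3/2

p'(y) = 2y.
p(2) = 2, p'(2) = 4, so y₁ = 2 - 2/4 = 3/2.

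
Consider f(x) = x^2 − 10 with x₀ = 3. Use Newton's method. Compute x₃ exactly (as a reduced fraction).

f'(x) = 2x.
f(3) = −1, f'(3) = 6, so x₁ = 3 − (−1)/6 = 19/6.
f(19/6) = 1/36, f'(19/6) = 19/3, so x₂ = (19/6) − (1/36)/(19/3) = 721/228.
f(721/228) = 1/51984, f'(721/228) = 721/114, so x₃ = (721/228) − (1/51984)/(721/114) = 1039681/328776.

1039681/328776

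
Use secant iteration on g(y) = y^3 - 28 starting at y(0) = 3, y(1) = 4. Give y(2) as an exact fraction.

g(3) = -1, g(4) = 36. y(2) = 4 - 36·(4 - 3)/(36 - (-1)) = 112/37.

112/37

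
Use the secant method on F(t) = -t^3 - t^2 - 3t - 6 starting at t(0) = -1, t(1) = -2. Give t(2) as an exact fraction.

F(-1) = -3, F(-2) = 4. t(2) = (-2) - 4·((-2) - (-1))/(4 - (-3)) = -10/7.

-10/7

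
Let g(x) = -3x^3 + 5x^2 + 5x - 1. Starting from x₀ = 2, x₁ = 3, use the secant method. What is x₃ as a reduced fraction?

8286/3653

g(2) = 5, g(3) = -22. x₂ = 3 - (-22)·(3 - 2)/((-22) - 5) = 59/27.
g(3) = -22, g(59/27) = 16390/6561. x₃ = (59/27) - (16390/6561)·((59/27) - 3)/((16390/6561) - (-22)) = 8286/3653.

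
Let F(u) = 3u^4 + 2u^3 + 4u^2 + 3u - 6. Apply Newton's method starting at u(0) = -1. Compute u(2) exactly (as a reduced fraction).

F'(u) = 12u^3 + 6u^2 + 8u + 3.
F(-1) = -4, F'(-1) = -11, so u(1) = (-1) - (-4)/(-11) = -15/11.
F(-15/11) = 38784/14641, F'(-15/11) = -36177/1331, so u(2) = (-15/11) - (38784/14641)/(-36177/1331) = -167957/132649.

-167957/132649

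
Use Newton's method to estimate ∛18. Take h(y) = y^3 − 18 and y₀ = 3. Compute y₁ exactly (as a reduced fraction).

h'(y) = 3y^2.
h(3) = 9, h'(3) = 27, so y₁ = 3 − 9/27 = 8/3.

8/3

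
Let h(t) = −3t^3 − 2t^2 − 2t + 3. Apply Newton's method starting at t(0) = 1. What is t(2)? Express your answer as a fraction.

7247/10995

h'(t) = −9t^2 − 4t − 2.
h(1) = −4, h'(1) = −15, so t(1) = 1 − (−4)/(−15) = 11/15.
h(11/15) = −272/375, h'(11/15) = −733/75, so t(2) = (11/15) − (−272/375)/(−733/75) = 7247/10995.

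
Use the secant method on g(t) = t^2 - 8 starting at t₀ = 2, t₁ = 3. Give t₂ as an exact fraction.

g(2) = -4, g(3) = 1. t₂ = 3 - 1·(3 - 2)/(1 - (-4)) = 14/5.

14/5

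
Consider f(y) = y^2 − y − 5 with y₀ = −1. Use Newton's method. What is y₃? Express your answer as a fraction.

−206/115

f'(y) = 2y − 1.
f(−1) = −3, f'(−1) = −3, so y₁ = (−1) − (−3)/(−3) = −2.
f(−2) = 1, f'(−2) = −5, so y₂ = (−2) − 1/(−5) = −9/5.
f(−9/5) = 1/25, f'(−9/5) = −23/5, so y₃ = (−9/5) − (1/25)/(−23/5) = −206/115.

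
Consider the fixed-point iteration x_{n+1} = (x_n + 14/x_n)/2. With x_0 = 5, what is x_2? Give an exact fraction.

x_1 = (5 + 14/5)/2 = 39/10.
x_2 = (39/10 + 14/(39/10))/2 = 2921/780.

2921/780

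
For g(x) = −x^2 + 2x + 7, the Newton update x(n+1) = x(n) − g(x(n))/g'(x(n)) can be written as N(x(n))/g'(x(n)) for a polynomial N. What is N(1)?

−8

g'(x) = −2x + 2.
N(x) = x·g'(x) − g(x) = x·(−2x + 2) − (−x^2 + 2x + 7) = −x^2 − 7.
N(1) = −8.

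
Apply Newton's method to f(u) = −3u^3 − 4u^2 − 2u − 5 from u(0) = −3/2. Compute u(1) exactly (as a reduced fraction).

f'(u) = −9u^2 − 8u − 2.
f(−3/2) = −7/8, f'(−3/2) = −41/4, so u(1) = (−3/2) − (−7/8)/(−41/4) = −65/41.

−65/41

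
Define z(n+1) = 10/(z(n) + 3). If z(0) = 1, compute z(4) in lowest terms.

z(1) = 10/(1 + 3) = 5/2.
z(2) = 10/(5/2 + 3) = 20/11.
z(3) = 10/(20/11 + 3) = 110/53.
z(4) = 10/(110/53 + 3) = 530/269.

530/269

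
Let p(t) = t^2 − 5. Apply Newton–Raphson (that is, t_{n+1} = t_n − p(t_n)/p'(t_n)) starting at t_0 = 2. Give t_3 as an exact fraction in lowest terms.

51841/23184

p'(t) = 2t.
p(2) = −1, p'(2) = 4, so t_1 = 2 − (−1)/4 = 9/4.
p(9/4) = 1/16, p'(9/4) = 9/2, so t_2 = (9/4) − (1/16)/(9/2) = 161/72.
p(161/72) = 1/5184, p'(161/72) = 161/36, so t_3 = (161/72) − (1/5184)/(161/36) = 51841/23184.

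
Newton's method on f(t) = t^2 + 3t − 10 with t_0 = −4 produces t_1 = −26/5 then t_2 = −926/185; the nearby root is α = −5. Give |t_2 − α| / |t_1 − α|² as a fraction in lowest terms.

t_1 − α = −26/5 − (−5) = −26/5 + 5 = −1/5, so |t_1 − α| = 1/5.
t_2 − α = −926/185 − (−5) = −926/185 + 5 = −1/185, so |t_2 − α| = 1/185.
|t_1 − α|² = 1/25.
Ratio = (1/185) / (1/25) = 5/37.

5/37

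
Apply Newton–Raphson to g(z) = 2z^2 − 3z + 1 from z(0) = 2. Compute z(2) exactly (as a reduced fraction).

g'(z) = 4z − 3.
g(2) = 3, g'(2) = 5, so z(1) = 2 − 3/5 = 7/5.
g(7/5) = 18/25, g'(7/5) = 13/5, so z(2) = (7/5) − (18/25)/(13/5) = 73/65.

73/65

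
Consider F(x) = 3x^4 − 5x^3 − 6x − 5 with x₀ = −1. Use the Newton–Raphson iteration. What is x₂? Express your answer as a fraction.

−55463/90530

F'(x) = 12x^3 − 15x^2 − 6.
F(−1) = 9, F'(−1) = −33, so x₁ = (−1) − 9/(−33) = −8/11.
F(−8/11) = 31131/14641, F'(−8/11) = −24690/1331, so x₂ = (−8/11) − (31131/14641)/(−24690/1331) = −55463/90530.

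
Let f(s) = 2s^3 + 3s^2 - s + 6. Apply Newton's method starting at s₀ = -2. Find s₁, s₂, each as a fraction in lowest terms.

f'(s) = 6s^2 + 6s - 1.
f(-2) = 4, f'(-2) = 11, so s₁ = (-2) - 4/11 = -26/11.
f(-26/11) = -1712/1331, f'(-26/11) = 2219/121, so s₂ = (-26/11) - (-1712/1331)/(2219/121) = -55982/24409.

s₁ = -26/11, s₂ = -55982/24409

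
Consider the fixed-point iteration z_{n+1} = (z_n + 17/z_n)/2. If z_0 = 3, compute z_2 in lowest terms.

z_1 = (3 + 17/3)/2 = 13/3.
z_2 = (13/3 + 17/(13/3))/2 = 161/39.

161/39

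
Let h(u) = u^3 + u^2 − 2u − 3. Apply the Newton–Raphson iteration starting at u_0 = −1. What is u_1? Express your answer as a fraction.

h'(u) = 3u^2 + 2u − 2.
h(−1) = −1, h'(−1) = −1, so u_1 = (−1) − (−1)/(−1) = −2.

−2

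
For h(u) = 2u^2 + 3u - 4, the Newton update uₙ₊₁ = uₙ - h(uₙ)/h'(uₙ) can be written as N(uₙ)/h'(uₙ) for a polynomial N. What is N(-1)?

6

h'(u) = 4u + 3.
N(u) = u·h'(u) - h(u) = u·(4u + 3) - (2u^2 + 3u - 4) = 2u^2 + 4.
N(-1) = 6.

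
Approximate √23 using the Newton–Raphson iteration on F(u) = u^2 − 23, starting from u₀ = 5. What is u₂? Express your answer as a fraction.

F'(u) = 2u.
F(5) = 2, F'(5) = 10, so u₁ = 5 − 2/10 = 24/5.
F(24/5) = 1/25, F'(24/5) = 48/5, so u₂ = (24/5) − (1/25)/(48/5) = 1151/240.

1151/240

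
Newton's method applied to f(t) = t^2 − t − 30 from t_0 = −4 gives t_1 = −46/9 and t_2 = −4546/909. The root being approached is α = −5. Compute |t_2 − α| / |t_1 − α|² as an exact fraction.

t_1 − α = −46/9 − (−5) = −46/9 + 5 = −1/9, so |t_1 − α| = 1/9.
t_2 − α = −4546/909 − (−5) = −4546/909 + 5 = −1/909, so |t_2 − α| = 1/909.
|t_1 − α|² = 1/81.
Ratio = (1/909) / (1/81) = 9/101.

9/101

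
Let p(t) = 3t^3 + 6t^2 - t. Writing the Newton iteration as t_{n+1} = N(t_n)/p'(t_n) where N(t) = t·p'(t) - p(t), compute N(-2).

p'(t) = 9t^2 + 12t - 1.
N(t) = t·p'(t) - p(t) = t·(9t^2 + 12t - 1) - (3t^3 + 6t^2 - t) = 6t^3 + 6t^2.
N(-2) = -24.

-24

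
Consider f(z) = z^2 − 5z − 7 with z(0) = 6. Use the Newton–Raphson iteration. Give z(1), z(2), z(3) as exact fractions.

f'(z) = 2z − 5.
f(6) = −1, f'(6) = 7, so z(1) = 6 − (−1)/7 = 43/7.
f(43/7) = 1/49, f'(43/7) = 51/7, so z(2) = (43/7) − (1/49)/(51/7) = 2192/357.
f(2192/357) = 1/127449, f'(2192/357) = 2599/357, so z(3) = (2192/357) − (1/127449)/(2599/357) = 5697007/927843.

z(1) = 43/7, z(2) = 2192/357, z(3) = 5697007/927843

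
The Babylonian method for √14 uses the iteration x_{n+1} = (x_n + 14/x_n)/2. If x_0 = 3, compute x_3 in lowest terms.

2133553/570216

x_1 = (3 + 14/3)/2 = 23/6.
x_2 = (23/6 + 14/(23/6))/2 = 1033/276.
x_3 = (1033/276 + 14/(1033/276))/2 = 2133553/570216.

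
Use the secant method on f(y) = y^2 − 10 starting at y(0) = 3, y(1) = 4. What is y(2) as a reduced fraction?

22/7

f(3) = −1, f(4) = 6. y(2) = 4 − 6·(4 − 3)/(6 − (−1)) = 22/7.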